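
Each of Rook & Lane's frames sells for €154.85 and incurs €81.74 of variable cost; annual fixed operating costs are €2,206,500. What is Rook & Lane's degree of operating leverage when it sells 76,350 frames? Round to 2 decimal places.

Contribution at this volume is 76,350 × €73.11 = €5,581,948.50.
Operating income = contribution − fixed costs = €5,581,948.50 − €2,206,500 = €3,375,448.50.
Degree of operating leverage = €5,581,948.50 / €3,375,448.50 = 1.6537.

1.65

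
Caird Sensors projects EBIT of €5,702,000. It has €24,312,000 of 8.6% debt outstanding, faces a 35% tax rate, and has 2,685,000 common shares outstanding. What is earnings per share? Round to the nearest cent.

€0.87

Interest = €2,090,832.00, so EBT = €5,702,000 − €2,090,832.00 = €3,611,168.00.
Net income = €3,611,168.00 × (1 − 0.35) = €2,347,259.20.
EPS = €2,347,259.20 ÷ 2,685,000 = €0.87.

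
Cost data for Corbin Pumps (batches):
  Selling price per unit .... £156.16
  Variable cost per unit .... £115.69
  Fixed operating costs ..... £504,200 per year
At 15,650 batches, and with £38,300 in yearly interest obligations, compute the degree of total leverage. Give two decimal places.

6.97

Total contribution margin = 15,650 × £40.47 = £633,355.50.
EBIT = £633,355.50 − £504,200 = £129,155.50. Interest = £38,300.00.
DOL = £633,355.50 ÷ £129,155.50 = 4.9038; DFL = £129,155.50 ÷ £90,855.50 = 1.4215.
Combined leverage = 4.9038 × 1.4215 = 6.9708.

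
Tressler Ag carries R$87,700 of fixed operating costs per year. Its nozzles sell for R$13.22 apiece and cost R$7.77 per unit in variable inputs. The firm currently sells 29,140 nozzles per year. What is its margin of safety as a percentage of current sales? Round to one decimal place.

44.8%

Contribution margin per unit = R$13.22 − R$7.77 = R$5.45. Break-even units = R$87,700 ÷ R$5.45 = 16,091.74; break-even revenue = 16,091.74 × R$13.22 = R$212,732.84.
Actual sales revenue = 29,140 × R$13.22 = R$385,230.80.
Margin of safety = (R$385,230.80 − R$212,732.84) ÷ R$385,230.80 = 44.8%.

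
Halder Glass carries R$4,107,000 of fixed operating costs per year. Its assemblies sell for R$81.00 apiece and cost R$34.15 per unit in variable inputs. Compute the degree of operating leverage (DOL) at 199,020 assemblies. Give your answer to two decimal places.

1.79

At 199,020 units, contribution = 199,020 × R$46.85 = R$9,324,087.00.
EBIT = R$9,324,087.00 − R$4,107,000 = R$5,217,087.00.
DOL = contribution ÷ EBIT = R$9,324,087.00 ÷ R$5,217,087.00 = 1.7872.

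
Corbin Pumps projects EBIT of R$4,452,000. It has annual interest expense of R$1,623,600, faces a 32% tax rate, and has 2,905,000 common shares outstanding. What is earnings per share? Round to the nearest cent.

R$0.66

Pre-tax income = R$4,452,000 − R$1,623,600.00 = R$2,828,400.00.
Net income = R$2,828,400.00 × (1 − 0.32) = R$1,923,312.00.
Per share: R$1,923,312.00 / 2,905,000 shares = R$0.66.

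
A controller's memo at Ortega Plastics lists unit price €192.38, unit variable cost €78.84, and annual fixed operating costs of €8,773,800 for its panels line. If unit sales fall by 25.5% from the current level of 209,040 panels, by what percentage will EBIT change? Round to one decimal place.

Total contribution margin = 209,040 × €113.54 = €23,734,401.60.
Subtracting fixed costs: EBIT = €23,734,401.60 − €8,773,800 = €14,960,601.60.
DOL = contribution ÷ EBIT = €23,734,401.60 ÷ €14,960,601.60 = 1.5865.
%ΔEBIT = DOL × %ΔSales = 1.5865 × -25.5% = -40.5%.

-40.5%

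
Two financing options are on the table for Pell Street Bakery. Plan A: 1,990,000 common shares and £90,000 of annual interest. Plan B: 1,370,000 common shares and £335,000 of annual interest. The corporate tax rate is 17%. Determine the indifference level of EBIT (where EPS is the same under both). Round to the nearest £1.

At indifference, (EBIT − 90,000)(1 − t)/1,990,000 = (EBIT − 335,000)(1 − t)/1,370,000.
The (1 − t) factor cancels: (EBIT − 90,000) × 1,370,000 = (EBIT − 335,000) × 1,990,000.
EBIT × (1,990,000 − 1,370,000) = 335,000 × 1,990,000 − 90,000 × 1,370,000 = 543,350,000,000, so EBIT = 543,350,000,000 ÷ 620,000 = 876,370.97.

£876,371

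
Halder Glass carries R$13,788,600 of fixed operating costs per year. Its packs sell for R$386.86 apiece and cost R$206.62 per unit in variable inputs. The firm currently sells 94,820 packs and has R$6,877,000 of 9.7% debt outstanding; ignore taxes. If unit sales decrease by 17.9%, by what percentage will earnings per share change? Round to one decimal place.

-116.1%

Contribution at this volume is 94,820 × R$180.24 = R$17,090,356.80.
EBIT = R$17,090,356.80 − R$13,788,600 = R$3,301,756.80.
Interest = R$667,069.00, so EBIT − I = R$2,634,687.80.
Degree of combined leverage = contribution ÷ (EBIT − I) = R$17,090,356.80 ÷ R$2,634,687.80 = 6.4867.
%ΔEPS = DCL × %ΔSales = 6.4867 × -17.9% = -116.1%.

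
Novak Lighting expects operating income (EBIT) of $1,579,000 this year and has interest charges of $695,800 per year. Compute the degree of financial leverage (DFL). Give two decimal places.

Annual interest charges come to $695,800.00.
DFL = EBIT ÷ (EBIT − I) = $1,579,000 ÷ ($1,579,000 − $695,800.00) = $1,579,000 ÷ $883,200.00 = 1.7878.

1.79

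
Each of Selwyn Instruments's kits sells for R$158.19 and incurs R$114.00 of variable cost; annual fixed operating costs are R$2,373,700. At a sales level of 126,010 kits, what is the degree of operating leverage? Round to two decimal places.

1.74

Total contribution margin = 126,010 × R$44.19 = R$5,568,381.90.
EBIT = R$5,568,381.90 − R$2,373,700 = R$3,194,681.90.
Degree of operating leverage = R$5,568,381.90 / R$3,194,681.90 = 1.7430.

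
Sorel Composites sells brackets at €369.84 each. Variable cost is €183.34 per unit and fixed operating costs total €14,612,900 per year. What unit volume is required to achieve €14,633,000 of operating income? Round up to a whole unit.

Unit CM = price − variable cost = €369.84 − €183.34 = €186.50.
Required volume = (fixed costs + target profit) ÷ CM = (€14,612,900 + €14,633,000) ÷ €186.50 = 156,814.48, so 156,815 brackets.

156,815 brackets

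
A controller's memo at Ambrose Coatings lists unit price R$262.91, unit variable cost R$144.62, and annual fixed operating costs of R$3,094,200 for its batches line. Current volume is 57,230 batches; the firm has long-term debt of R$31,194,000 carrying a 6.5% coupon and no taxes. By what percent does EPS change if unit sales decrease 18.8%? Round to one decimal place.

At 57,230 units, contribution = 57,230 × R$118.29 = R$6,769,736.70.
Subtracting fixed costs: EBIT = R$6,769,736.70 − R$3,094,200 = R$3,675,536.70.
Interest = R$2,027,610.00, so EBIT − I = R$1,647,926.70.
Degree of combined leverage = contribution ÷ (EBIT − I) = R$6,769,736.70 ÷ R$1,647,926.70 = 4.1080.
EPS therefore changes by 4.1080 × (-18.8%) = -77.2%.

-77.2%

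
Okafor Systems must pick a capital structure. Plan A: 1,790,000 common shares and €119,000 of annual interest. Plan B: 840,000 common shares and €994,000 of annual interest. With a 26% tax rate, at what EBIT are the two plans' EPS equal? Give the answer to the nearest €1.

Set EPS_A = EPS_B: (EBIT − €119,000)(1 − 0.26) ÷ 1,790,000 = (EBIT − €994,000)(1 − 0.26) ÷ 840,000.
The (1 − t) factor cancels: (EBIT − 119,000) × 840,000 = (EBIT − 994,000) × 1,790,000.
Solving, EBIT = (994,000·1,790,000 − 119,000·840,000) / (1,790,000 − 840,000) = 1,679,300,000,000 / 950,000 = 1,767,684.21.

€1,767,684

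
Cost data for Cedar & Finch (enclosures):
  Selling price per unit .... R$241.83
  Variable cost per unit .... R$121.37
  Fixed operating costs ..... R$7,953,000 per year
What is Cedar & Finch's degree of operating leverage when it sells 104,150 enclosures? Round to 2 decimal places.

2.73

Contribution at this volume is 104,150 × R$120.46 = R$12,545,909.00.
Operating income = contribution − fixed costs = R$12,545,909.00 − R$7,953,000 = R$4,592,909.00.
DOL = contribution ÷ EBIT = R$12,545,909.00 ÷ R$4,592,909.00 = 2.7316.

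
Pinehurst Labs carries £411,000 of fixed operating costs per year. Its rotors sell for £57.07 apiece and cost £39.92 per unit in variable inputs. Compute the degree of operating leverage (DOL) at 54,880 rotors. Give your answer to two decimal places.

At 54,880 units, contribution = 54,880 × £17.15 = £941,192.00.
Subtracting fixed costs: EBIT = £941,192.00 − £411,000 = £530,192.00.
Degree of operating leverage = £941,192.00 / £530,192.00 = 1.7752.

1.78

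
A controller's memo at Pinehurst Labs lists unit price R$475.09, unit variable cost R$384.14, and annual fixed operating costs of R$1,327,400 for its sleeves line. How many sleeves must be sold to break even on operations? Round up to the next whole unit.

14,595 sleeves

Unit CM = price − variable cost = R$475.09 − R$384.14 = R$90.95.
Break-even Q = R$1,327,400 / R$90.95 = 14,594.83 → 14,595 sleeves.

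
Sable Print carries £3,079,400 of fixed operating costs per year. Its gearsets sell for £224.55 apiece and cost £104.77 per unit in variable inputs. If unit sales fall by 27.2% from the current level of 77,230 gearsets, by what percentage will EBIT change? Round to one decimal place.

Total contribution margin = 77,230 × £119.78 = £9,250,609.40.
Subtracting fixed costs: EBIT = £9,250,609.40 − £3,079,400 = £6,171,209.40.
So DOL = total CM / EBIT = £9,250,609.40 / £6,171,209.40 = 1.4990.
%ΔEBIT = DOL × %ΔSales = 1.4990 × -27.2% = -40.8%.

-40.8%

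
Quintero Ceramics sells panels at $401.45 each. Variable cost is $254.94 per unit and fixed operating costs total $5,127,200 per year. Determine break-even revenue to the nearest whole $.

Contribution margin per unit = $401.45 − $254.94 = $146.51, a CM ratio of $146.51 ÷ $401.45 = 0.3650.
Break-even revenue = fixed costs × price ÷ CM = $5,127,200 × $401.45 ÷ $146.51 = $14,048,969.

$14,048,969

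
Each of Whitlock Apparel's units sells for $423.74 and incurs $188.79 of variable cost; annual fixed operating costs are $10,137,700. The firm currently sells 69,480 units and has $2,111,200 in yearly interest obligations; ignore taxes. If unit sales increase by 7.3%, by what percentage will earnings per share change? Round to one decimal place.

Contribution at this volume is 69,480 × $234.95 = $16,324,326.00.
EBIT = $16,324,326.00 − $10,137,700 = $6,186,626.00.
After interest of $2,111,200.00, pre-tax earnings = $4,075,426.00.
Degree of combined leverage = contribution ÷ (EBIT − I) = $16,324,326.00 ÷ $4,075,426.00 = 4.0056.
EPS therefore changes by 4.0056 × (+7.3%) = +29.2%.

+29.2%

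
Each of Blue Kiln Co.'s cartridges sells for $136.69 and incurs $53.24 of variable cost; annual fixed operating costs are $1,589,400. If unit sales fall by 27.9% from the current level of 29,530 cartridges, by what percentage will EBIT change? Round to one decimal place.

-78.6%

Contribution at this volume is 29,530 × $83.45 = $2,464,278.50.
Operating income = contribution − fixed costs = $2,464,278.50 − $1,589,400 = $874,878.50.
So DOL = total CM / EBIT = $2,464,278.50 / $874,878.50 = 2.8167.
Operating income changes by 2.8167 × -27.9% = -78.6%.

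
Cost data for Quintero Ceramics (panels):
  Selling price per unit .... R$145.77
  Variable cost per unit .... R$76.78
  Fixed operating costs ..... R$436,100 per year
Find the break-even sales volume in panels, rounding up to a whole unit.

Each unit contributes R$145.77 − R$76.78 = R$68.99.
Break-even Q = R$436,100 / R$68.99 = 6,321.21 → 6,322 panels.

6,322 panels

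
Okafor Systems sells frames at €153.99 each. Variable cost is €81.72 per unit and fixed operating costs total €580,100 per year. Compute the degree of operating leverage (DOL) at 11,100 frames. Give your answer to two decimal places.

At 11,100 units, contribution = 11,100 × €72.27 = €802,197.00.
EBIT = €802,197.00 − €580,100 = €222,097.00.
So DOL = total CM / EBIT = €802,197.00 / €222,097.00 = 3.6119.

3.61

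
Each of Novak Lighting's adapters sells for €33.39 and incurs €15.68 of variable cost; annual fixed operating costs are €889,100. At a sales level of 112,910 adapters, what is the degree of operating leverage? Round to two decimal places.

1.80

At 112,910 units, contribution = 112,910 × €17.71 = €1,999,636.10.
EBIT = €1,999,636.10 − €889,100 = €1,110,536.10.
DOL = contribution ÷ EBIT = €1,999,636.10 ÷ €1,110,536.10 = 1.8006.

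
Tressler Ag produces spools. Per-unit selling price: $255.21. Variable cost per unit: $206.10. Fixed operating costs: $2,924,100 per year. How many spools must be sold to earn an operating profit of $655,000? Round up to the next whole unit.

Each unit contributes $255.21 − $206.10 = $49.11.
Required volume = (fixed costs + target profit) ÷ CM = ($2,924,100 + $655,000) ÷ $49.11 = 72,879.25, so 72,880 spools.

72,880 spools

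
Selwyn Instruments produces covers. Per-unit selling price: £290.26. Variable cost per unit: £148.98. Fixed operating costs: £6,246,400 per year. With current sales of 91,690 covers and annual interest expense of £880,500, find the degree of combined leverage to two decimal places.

2.22

Contribution at this volume is 91,690 × £141.28 = £12,953,963.20.
Operating income = contribution − fixed costs = £12,953,963.20 − £6,246,400 = £6,707,563.20. Interest = £880,500.00.
DOL = £12,953,963.20 ÷ £6,707,563.20 = 1.9312; DFL = £6,707,563.20 ÷ £5,827,063.20 = 1.1511.
Combined leverage = 1.9312 × 1.1511 = 2.2230.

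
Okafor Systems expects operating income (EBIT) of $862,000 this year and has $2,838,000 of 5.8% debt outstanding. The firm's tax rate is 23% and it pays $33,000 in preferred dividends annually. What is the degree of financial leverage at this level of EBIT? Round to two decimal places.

1.32

Interest = $164,604.00.
Pre-tax preferred-dividend burden = $33,000 ÷ (1 − 0.23) = $42,857.14.
DFL = EBIT ÷ [EBIT − I − D_p/(1−t)] = $862,000 ÷ [$862,000 − $164,604.00 − $42,857.14] = $862,000 ÷ $654,538.86 = 1.3170.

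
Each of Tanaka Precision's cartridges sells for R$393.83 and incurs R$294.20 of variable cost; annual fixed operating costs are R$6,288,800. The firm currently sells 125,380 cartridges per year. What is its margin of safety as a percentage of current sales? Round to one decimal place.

Contribution margin per unit = R$393.83 − R$294.20 = R$99.63. Break-even units = R$6,288,800 ÷ R$99.63 = 63,121.55; break-even revenue = 63,121.55 × R$393.83 = R$24,859,159.93.
Current sales = 125,380 × R$393.83 = R$49,378,405.40.
Margin of safety = (R$49,378,405.40 − R$24,859,159.93) ÷ R$49,378,405.40 = 49.7%.

49.7%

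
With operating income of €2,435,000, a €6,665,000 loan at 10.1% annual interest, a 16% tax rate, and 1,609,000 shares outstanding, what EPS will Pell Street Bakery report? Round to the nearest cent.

Pre-tax income = €2,435,000 − €673,165.00 = €1,761,835.00.
Net income = €1,761,835.00 × (1 − 0.16) = €1,479,941.40.
Per share: €1,479,941.40 / 1,609,000 shares = €0.92.

€0.92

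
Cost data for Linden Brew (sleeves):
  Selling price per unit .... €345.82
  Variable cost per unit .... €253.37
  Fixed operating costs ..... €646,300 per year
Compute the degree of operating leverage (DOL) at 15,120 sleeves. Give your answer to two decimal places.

At 15,120 units, contribution = 15,120 × €92.45 = €1,397,844.00.
Subtracting fixed costs: EBIT = €1,397,844.00 − €646,300 = €751,544.00.
So DOL = total CM / EBIT = €1,397,844.00 / €751,544.00 = 1.8600.

1.86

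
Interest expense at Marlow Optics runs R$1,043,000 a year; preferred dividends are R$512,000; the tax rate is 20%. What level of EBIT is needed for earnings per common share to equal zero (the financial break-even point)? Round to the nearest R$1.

R$1,683,000

Preferred dividends are paid after tax, so their pre-tax equivalent is R$512,000 ÷ (1 − 0.20) = R$640,000.00.
EPS = 0 when EBIT covers interest plus the pre-tax preferred burden: R$1,043,000 + R$640,000.00 = R$1,683,000.00.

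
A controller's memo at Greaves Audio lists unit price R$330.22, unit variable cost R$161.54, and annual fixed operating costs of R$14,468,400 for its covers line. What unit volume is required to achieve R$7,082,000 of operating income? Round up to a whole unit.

Unit CM = price − variable cost = R$330.22 − R$161.54 = R$168.68.
Units = (FC + target) / CM = (R$14,468,400 + R$7,082,000) / R$168.68 = 127,759.07, so 127,760 covers.

127,760 covers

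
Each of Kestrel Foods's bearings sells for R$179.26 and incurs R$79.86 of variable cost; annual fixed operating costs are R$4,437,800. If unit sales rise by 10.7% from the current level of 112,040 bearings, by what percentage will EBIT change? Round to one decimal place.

+17.8%

Total contribution margin = 112,040 × R$99.40 = R$11,136,776.00.
EBIT = R$11,136,776.00 − R$4,437,800 = R$6,698,976.00.
DOL = contribution ÷ EBIT = R$11,136,776.00 ÷ R$6,698,976.00 = 1.6625.
Operating income changes by 1.6625 × +10.7% = +17.8%.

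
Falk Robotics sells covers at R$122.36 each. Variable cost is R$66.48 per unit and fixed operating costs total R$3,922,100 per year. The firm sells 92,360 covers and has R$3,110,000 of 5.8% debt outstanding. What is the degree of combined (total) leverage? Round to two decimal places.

Contribution at this volume is 92,360 × R$55.88 = R$5,161,076.80.
Subtracting fixed costs: EBIT = R$5,161,076.80 − R$3,922,100 = R$1,238,976.80. Interest = R$180,380.00, so EBIT − I = R$1,058,596.80.
Degree of total leverage = total CM / (EBIT − interest) = R$5,161,076.80 / R$1,058,596.80 = 4.8754.

4.88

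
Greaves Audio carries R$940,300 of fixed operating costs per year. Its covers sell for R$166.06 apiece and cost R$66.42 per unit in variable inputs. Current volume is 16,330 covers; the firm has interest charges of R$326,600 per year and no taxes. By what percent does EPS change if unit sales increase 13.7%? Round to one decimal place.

+61.9%

Total contribution margin = 16,330 × R$99.64 = R$1,627,121.20.
Operating income = contribution − fixed costs = R$1,627,121.20 − R$940,300 = R$686,821.20.
Interest = R$326,600.00, so EBIT − I = R$360,221.20.
Degree of combined leverage = contribution ÷ (EBIT − I) = R$1,627,121.20 ÷ R$360,221.20 = 4.5170.
%ΔEPS = DCL × %ΔSales = 4.5170 × +13.7% = +61.9%.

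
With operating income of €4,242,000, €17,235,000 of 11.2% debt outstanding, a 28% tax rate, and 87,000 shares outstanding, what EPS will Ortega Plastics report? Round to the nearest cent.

€19.13

Interest = €1,930,320.00, so EBT = €4,242,000 − €1,930,320.00 = €2,311,680.00.
Net income = €2,311,680.00 × (1 − 0.28) = €1,664,409.60.
EPS = €1,664,409.60 ÷ 87,000 = €19.13.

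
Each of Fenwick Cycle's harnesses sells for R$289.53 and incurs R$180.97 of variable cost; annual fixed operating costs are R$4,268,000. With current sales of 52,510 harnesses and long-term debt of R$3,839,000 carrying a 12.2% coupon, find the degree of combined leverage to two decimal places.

Contribution at this volume is 52,510 × R$108.56 = R$5,700,485.60.
Subtracting fixed costs: EBIT = R$5,700,485.60 − R$4,268,000 = R$1,432,485.60. Interest = R$468,358.00.
DOL = R$5,700,485.60 ÷ R$1,432,485.60 = 3.9794; DFL = R$1,432,485.60 ÷ R$964,127.60 = 1.4858.
DCL = DOL × DFL = 3.9794 × 1.4858 = 5.9126.

5.91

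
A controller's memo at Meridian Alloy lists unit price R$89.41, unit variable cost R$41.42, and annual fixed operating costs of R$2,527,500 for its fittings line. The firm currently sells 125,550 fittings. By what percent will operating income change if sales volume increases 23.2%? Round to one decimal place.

Total contribution margin = 125,550 × R$47.99 = R$6,025,144.50.
Operating income = contribution − fixed costs = R$6,025,144.50 − R$2,527,500 = R$3,497,644.50.
DOL = contribution ÷ EBIT = R$6,025,144.50 ÷ R$3,497,644.50 = 1.7226.
So EBIT moves 1.7226 × (+23.2%) = +40.0%.

+40.0%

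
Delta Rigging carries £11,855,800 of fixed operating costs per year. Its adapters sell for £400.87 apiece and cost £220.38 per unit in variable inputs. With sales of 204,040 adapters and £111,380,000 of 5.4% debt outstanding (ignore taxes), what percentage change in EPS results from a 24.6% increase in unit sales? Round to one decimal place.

At 204,040 units, contribution = 204,040 × £180.49 = £36,827,179.60.
EBIT = £36,827,179.60 − £11,855,800 = £24,971,379.60.
Interest = £6,014,520.00, so EBIT − I = £18,956,859.60.
DCL = total CM / (EBIT − I) = £36,827,179.60 / £18,956,859.60 = 1.9427.
EPS therefore changes by 1.9427 × (+24.6%) = +47.8%.

+47.8%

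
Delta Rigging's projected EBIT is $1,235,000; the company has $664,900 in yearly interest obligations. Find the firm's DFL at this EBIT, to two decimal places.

Interest = $664,900.00.
DFL = EBIT ÷ (EBIT − I) = $1,235,000 ÷ ($1,235,000 − $664,900.00) = $1,235,000 ÷ $570,100.00 = 2.1663.

2.17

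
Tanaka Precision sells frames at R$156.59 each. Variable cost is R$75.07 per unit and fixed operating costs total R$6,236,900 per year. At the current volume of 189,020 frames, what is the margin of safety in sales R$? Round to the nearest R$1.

R$17,618,316

Contribution margin per unit = R$156.59 − R$75.07 = R$81.52. Break-even units = R$6,236,900 ÷ R$81.52 = 76,507.61; break-even revenue = 76,507.61 × R$156.59 = R$11,980,325.94.
Current sales = 189,020 × R$156.59 = R$29,598,641.80.
Margin of safety = R$29,598,641.80 − R$11,980,325.94 = R$17,618,316.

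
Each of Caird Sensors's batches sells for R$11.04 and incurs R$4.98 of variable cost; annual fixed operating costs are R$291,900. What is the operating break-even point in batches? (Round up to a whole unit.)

Each unit contributes R$11.04 − R$4.98 = R$6.06.
Units to break even: R$291,900 ÷ R$6.06 = 48,168.32, rounded up to 48,169.

48,169 batches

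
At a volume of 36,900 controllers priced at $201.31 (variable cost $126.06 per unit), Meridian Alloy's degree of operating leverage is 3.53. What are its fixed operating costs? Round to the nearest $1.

$1,990,117

At 36,900 units, contribution = 36,900 × $75.25 = $2,776,725.00.
DOL = contribution / EBIT, so EBIT = $2,776,725.00 / 3.53 = $786,607.65.
And FC = contribution − EBIT = $2,776,725.00 − $786,607.65 = $1,990,117.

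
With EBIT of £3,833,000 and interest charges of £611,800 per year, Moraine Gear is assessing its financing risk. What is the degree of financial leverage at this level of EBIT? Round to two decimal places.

Annual interest charges come to £611,800.00.
DFL = EBIT ÷ (EBIT − I) = £3,833,000 ÷ (£3,833,000 − £611,800.00) = £3,833,000 ÷ £3,221,200.00 = 1.1899.

1.19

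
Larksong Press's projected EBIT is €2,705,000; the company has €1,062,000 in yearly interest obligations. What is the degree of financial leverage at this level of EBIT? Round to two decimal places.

Annual interest charges come to €1,062,000.00.
DFL = EBIT ÷ (EBIT − I) = €2,705,000 ÷ (€2,705,000 − €1,062,000.00) = €2,705,000 ÷ €1,643,000.00 = 1.6464.

1.65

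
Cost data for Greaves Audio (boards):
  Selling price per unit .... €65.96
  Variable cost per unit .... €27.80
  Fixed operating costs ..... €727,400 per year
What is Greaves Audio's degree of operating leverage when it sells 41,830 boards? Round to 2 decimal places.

At 41,830 units, contribution = 41,830 × €38.16 = €1,596,232.80.
Subtracting fixed costs: EBIT = €1,596,232.80 − €727,400 = €868,832.80.
DOL = contribution ÷ EBIT = €1,596,232.80 ÷ €868,832.80 = 1.8372.

1.84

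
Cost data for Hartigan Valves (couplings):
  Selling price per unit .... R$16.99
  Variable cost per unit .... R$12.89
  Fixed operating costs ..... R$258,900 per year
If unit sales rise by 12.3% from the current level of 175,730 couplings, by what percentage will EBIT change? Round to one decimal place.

Total contribution margin = 175,730 × R$4.10 = R$720,493.00.
Subtracting fixed costs: EBIT = R$720,493.00 − R$258,900 = R$461,593.00.
So DOL = total CM / EBIT = R$720,493.00 / R$461,593.00 = 1.5609.
Operating income changes by 1.5609 × +12.3% = +19.2%.

+19.2%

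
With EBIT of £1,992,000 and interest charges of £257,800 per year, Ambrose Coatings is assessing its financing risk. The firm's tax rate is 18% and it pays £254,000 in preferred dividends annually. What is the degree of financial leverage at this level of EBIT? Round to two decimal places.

1.40

Annual interest charges come to £257,800.00.
Preferred dividends grossed up pre-tax: £254,000 / (1 − 0.18) = £309,756.10.
DFL = EBIT ÷ [EBIT − I − D_p/(1−t)] = £1,992,000 ÷ [£1,992,000 − £257,800.00 − £309,756.10] = £1,992,000 ÷ £1,424,443.90 = 1.3984.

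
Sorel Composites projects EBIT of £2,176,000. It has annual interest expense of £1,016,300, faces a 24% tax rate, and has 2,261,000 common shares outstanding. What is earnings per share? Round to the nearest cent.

£0.39

Interest = £1,016,300.00, so EBT = £2,176,000 − £1,016,300.00 = £1,159,700.00.
After tax at 24%: net income = £1,159,700.00 × 0.76 = £881,372.00.
Per share: £881,372.00 / 2,261,000 shares = £0.39.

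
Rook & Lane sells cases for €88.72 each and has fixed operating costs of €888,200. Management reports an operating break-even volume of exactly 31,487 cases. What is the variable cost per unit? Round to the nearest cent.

At break-even, FC = Q × (P − VC), so P − VC = €888,200 ÷ 31,487 = €28.2085.
Hence VC = price − CM = €88.72 − €28.2085 = €60.51.

€60.51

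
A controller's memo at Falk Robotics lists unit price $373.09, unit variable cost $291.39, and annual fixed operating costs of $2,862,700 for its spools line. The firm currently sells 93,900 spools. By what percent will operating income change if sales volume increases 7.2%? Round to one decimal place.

Contribution at this volume is 93,900 × $81.70 = $7,671,630.00.
EBIT = $7,671,630.00 − $2,862,700 = $4,808,930.00.
So DOL = total CM / EBIT = $7,671,630.00 / $4,808,930.00 = 1.5953.
So EBIT moves 1.5953 × (+7.2%) = +11.5%.

+11.5%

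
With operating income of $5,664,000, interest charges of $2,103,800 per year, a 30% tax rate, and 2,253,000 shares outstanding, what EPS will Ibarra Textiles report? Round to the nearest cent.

$1.11

Pre-tax income = $5,664,000 − $2,103,800.00 = $3,560,200.00.
Net income = $3,560,200.00 × (1 − 0.30) = $2,492,140.00.
Per share: $2,492,140.00 / 2,253,000 shares = $1.11.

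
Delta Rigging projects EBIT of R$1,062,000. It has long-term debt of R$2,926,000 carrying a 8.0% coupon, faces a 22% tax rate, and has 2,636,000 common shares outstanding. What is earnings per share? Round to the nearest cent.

Interest = R$234,080.00, so EBT = R$1,062,000 − R$234,080.00 = R$827,920.00.
Net income = R$827,920.00 × (1 − 0.22) = R$645,777.60.
EPS = R$645,777.60 ÷ 2,636,000 = R$0.24.

R$0.24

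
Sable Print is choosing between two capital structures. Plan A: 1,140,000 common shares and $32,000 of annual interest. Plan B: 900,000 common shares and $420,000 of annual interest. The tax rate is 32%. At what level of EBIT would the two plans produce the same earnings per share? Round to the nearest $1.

$1,875,000

Set EPS_A = EPS_B: (EBIT − $32,000)(1 − 0.32) ÷ 1,140,000 = (EBIT − $420,000)(1 − 0.32) ÷ 900,000.
Cancelling (1 − t) and cross-multiplying: 900,000·(EBIT − 32,000) = 1,140,000·(EBIT − 420,000).
Solving, EBIT = (420,000·1,140,000 − 32,000·900,000) / (1,140,000 − 900,000) = 450,000,000,000 / 240,000 = 1,875,000.00.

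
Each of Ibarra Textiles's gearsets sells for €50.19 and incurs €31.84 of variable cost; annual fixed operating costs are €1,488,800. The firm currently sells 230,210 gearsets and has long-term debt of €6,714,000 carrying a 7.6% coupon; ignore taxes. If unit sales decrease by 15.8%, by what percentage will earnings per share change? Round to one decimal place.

-30.0%

Contribution at this volume is 230,210 × €18.35 = €4,224,353.50.
Operating income = contribution − fixed costs = €4,224,353.50 − €1,488,800 = €2,735,553.50.
Interest = €510,264.00, so EBIT − I = €2,225,289.50.
Degree of combined leverage = contribution ÷ (EBIT − I) = €4,224,353.50 ÷ €2,225,289.50 = 1.8983.
%ΔEPS = DCL × %ΔSales = 1.8983 × -15.8% = -30.0%.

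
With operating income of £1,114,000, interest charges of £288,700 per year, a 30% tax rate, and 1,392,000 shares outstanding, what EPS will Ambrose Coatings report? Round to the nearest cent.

Interest = £288,700.00, so EBT = £1,114,000 − £288,700.00 = £825,300.00.
Net income = £825,300.00 × (1 − 0.30) = £577,710.00.
Per share: £577,710.00 / 1,392,000 shares = £0.42.

£0.42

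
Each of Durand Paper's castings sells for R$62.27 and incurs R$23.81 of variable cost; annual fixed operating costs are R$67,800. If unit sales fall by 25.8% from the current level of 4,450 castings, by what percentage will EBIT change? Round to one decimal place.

At 4,450 units, contribution = 4,450 × R$38.46 = R$171,147.00.
Operating income = contribution − fixed costs = R$171,147.00 − R$67,800 = R$103,347.00.
DOL = contribution ÷ EBIT = R$171,147.00 ÷ R$103,347.00 = 1.6560.
Operating income changes by 1.6560 × -25.8% = -42.7%.

-42.7%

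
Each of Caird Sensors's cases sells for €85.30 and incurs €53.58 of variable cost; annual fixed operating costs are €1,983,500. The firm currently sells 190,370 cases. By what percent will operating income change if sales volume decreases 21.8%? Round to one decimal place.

Total contribution margin = 190,370 × €31.72 = €6,038,536.40.
Subtracting fixed costs: EBIT = €6,038,536.40 − €1,983,500 = €4,055,036.40.
Degree of operating leverage = €6,038,536.40 / €4,055,036.40 = 1.4891.
Operating income changes by 1.4891 × -21.8% = -32.5%.

-32.5%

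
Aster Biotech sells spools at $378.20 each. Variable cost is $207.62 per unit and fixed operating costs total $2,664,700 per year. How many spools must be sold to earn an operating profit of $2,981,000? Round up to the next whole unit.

Contribution margin per unit = $378.20 − $207.62 = $170.58.
Required volume = (fixed costs + target profit) ÷ CM = ($2,664,700 + $2,981,000) ÷ $170.58 = 33,097.08, so 33,098 spools.

33,098 spools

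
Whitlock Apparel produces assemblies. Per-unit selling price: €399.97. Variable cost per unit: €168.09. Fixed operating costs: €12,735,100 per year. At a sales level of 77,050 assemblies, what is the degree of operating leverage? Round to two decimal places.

Contribution at this volume is 77,050 × €231.88 = €17,866,354.00.
Subtracting fixed costs: EBIT = €17,866,354.00 − €12,735,100 = €5,131,254.00.
DOL = contribution ÷ EBIT = €17,866,354.00 ÷ €5,131,254.00 = 3.4819.

3.48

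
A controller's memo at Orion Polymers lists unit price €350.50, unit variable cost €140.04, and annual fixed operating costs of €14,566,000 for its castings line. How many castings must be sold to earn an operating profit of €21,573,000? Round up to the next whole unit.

171,715 castings

Each unit contributes €350.50 − €140.04 = €210.46.
Need Q such that Q × €210.46 − €14,566,000 = €21,573,000, i.e. Q = €36,139,000 / €210.46 = 171,714.34 → 171,715.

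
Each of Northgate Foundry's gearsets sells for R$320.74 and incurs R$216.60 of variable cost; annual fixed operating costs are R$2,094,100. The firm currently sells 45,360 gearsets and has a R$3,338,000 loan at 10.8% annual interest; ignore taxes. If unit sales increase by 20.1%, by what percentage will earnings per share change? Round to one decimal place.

+41.8%

Contribution at this volume is 45,360 × R$104.14 = R$4,723,790.40.
Subtracting fixed costs: EBIT = R$4,723,790.40 − R$2,094,100 = R$2,629,690.40.
Interest = R$360,504.00, so EBIT − I = R$2,269,186.40.
DCL = total CM / (EBIT − I) = R$4,723,790.40 / R$2,269,186.40 = 2.0817.
%ΔEPS = DCL × %ΔSales = 2.0817 × +20.1% = +41.8%.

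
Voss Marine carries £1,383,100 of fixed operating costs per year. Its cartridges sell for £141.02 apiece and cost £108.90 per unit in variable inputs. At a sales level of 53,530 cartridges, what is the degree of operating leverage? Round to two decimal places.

At 53,530 units, contribution = 53,530 × £32.12 = £1,719,383.60.
Operating income = contribution − fixed costs = £1,719,383.60 − £1,383,100 = £336,283.60.
DOL = contribution ÷ EBIT = £1,719,383.60 ÷ £336,283.60 = 5.1129.

5.11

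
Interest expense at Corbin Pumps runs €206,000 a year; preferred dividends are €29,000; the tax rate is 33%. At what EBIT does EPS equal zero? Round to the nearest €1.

€249,284

Grossing the preferred dividend up to pre-tax terms: €29,000 / (1 − 0.33) = €43,283.58.
EPS = 0 when EBIT covers interest plus the pre-tax preferred burden: €206,000 + €43,283.58 = €249,283.58.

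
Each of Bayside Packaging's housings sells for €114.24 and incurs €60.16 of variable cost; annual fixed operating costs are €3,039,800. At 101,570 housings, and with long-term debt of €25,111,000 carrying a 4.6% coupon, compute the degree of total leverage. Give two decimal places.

At 101,570 units, contribution = 101,570 × €54.08 = €5,492,905.60.
Operating income = contribution − fixed costs = €5,492,905.60 − €3,039,800 = €2,453,105.60. Interest = €1,155,106.00, so EBIT − I = €1,297,999.60.
Degree of total leverage = total CM / (EBIT − interest) = €5,492,905.60 / €1,297,999.60 = 4.2318.

4.23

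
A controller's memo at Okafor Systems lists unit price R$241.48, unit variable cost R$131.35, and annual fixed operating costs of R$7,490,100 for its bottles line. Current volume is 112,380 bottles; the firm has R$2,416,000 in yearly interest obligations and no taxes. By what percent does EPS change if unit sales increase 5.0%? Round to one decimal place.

+25.1%

At 112,380 units, contribution = 112,380 × R$110.13 = R$12,376,409.40.
Operating income = contribution − fixed costs = R$12,376,409.40 − R$7,490,100 = R$4,886,309.40.
After interest of R$2,416,000.00, pre-tax earnings = R$2,470,309.40.
Degree of combined leverage = contribution ÷ (EBIT − I) = R$12,376,409.40 ÷ R$2,470,309.40 = 5.0101.
EPS therefore changes by 5.0101 × (+5.0%) = +25.1%.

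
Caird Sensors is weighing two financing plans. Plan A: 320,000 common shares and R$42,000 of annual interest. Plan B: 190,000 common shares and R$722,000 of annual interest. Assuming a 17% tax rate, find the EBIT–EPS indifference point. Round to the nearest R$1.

At indifference, (EBIT − 42,000)(1 − t)/320,000 = (EBIT − 722,000)(1 − t)/190,000.
Cancelling (1 − t) and cross-multiplying: 190,000·(EBIT − 42,000) = 320,000·(EBIT − 722,000).
EBIT × (320,000 − 190,000) = 722,000 × 320,000 − 42,000 × 190,000 = 223,060,000,000, so EBIT = 223,060,000,000 ÷ 130,000 = 1,715,846.15.

R$1,715,846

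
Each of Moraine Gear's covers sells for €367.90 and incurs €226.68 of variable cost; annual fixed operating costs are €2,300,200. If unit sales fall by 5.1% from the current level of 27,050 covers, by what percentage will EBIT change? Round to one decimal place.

-12.8%

Total contribution margin = 27,050 × €141.22 = €3,820,001.00.
EBIT = €3,820,001.00 − €2,300,200 = €1,519,801.00.
Degree of operating leverage = €3,820,001.00 / €1,519,801.00 = 2.5135.
So EBIT moves 2.5135 × (-5.1%) = -12.8%.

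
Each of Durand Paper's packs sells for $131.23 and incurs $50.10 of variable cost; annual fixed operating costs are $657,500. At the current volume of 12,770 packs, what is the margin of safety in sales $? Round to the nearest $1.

$612,283

Unit CM = price − variable cost = $131.23 − $50.10 = $81.13. Break-even units = $657,500 ÷ $81.13 = 8,104.28; break-even revenue = 8,104.28 × $131.23 = $1,063,524.28.
Actual sales revenue = 12,770 × $131.23 = $1,675,807.10.
Margin of safety = $1,675,807.10 − $1,063,524.28 = $612,283.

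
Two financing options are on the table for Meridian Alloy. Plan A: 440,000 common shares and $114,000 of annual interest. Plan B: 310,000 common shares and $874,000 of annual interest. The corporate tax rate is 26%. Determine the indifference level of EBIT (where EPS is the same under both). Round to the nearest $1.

Set EPS_A = EPS_B: (EBIT − $114,000)(1 − 0.26) ÷ 440,000 = (EBIT − $874,000)(1 − 0.26) ÷ 310,000.
The (1 − t) factor cancels: (EBIT − 114,000) × 310,000 = (EBIT − 874,000) × 440,000.
EBIT × (440,000 − 310,000) = 874,000 × 440,000 − 114,000 × 310,000 = 349,220,000,000, so EBIT = 349,220,000,000 ÷ 130,000 = 2,686,307.69.

$2,686,308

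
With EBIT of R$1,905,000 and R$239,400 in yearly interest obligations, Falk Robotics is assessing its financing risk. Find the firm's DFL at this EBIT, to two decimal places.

1.14

Annual interest charges come to R$239,400.00.
Degree of financial leverage = EBIT / (EBIT − interest) = R$1,905,000 / R$1,665,600.00 = 1.1437.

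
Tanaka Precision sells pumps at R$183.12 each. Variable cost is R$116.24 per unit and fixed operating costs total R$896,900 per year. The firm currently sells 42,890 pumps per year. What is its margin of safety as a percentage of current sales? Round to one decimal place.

68.7%

Contribution margin per unit = R$183.12 − R$116.24 = R$66.88. Break-even units = R$896,900 ÷ R$66.88 = 13,410.59; break-even revenue = 13,410.59 × R$183.12 = R$2,455,746.53.
Actual sales revenue = 42,890 × R$183.12 = R$7,854,016.80.
Margin of safety = (R$7,854,016.80 − R$2,455,746.53) ÷ R$7,854,016.80 = 68.7%.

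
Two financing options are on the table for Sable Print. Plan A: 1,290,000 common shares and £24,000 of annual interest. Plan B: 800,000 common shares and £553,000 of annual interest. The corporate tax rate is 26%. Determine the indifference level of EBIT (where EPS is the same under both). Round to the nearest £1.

£1,416,673

Set EPS_A = EPS_B: (EBIT − £24,000)(1 − 0.26) ÷ 1,290,000 = (EBIT − £553,000)(1 − 0.26) ÷ 800,000.
Cancelling (1 − t) and cross-multiplying: 800,000·(EBIT − 24,000) = 1,290,000·(EBIT − 553,000).
EBIT × (1,290,000 − 800,000) = 553,000 × 1,290,000 − 24,000 × 800,000 = 694,170,000,000, so EBIT = 694,170,000,000 ÷ 490,000 = 1,416,673.47.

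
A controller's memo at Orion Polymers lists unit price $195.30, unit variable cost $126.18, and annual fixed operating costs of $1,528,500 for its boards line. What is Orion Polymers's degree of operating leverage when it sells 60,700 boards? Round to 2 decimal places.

1.57

Total contribution margin = 60,700 × $69.12 = $4,195,584.00.
Operating income = contribution − fixed costs = $4,195,584.00 − $1,528,500 = $2,667,084.00.
So DOL = total CM / EBIT = $4,195,584.00 / $2,667,084.00 = 1.5731.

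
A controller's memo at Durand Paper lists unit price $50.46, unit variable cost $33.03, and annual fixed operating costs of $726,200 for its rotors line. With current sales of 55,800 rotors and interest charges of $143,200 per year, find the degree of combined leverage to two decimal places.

9.42

Contribution at this volume is 55,800 × $17.43 = $972,594.00.
Operating income = contribution − fixed costs = $972,594.00 − $726,200 = $246,394.00. Interest = $143,200.00, so EBIT − I = $103,194.00.
DCL = contribution ÷ (EBIT − I) = $972,594.00 ÷ $103,194.00 = 9.4249.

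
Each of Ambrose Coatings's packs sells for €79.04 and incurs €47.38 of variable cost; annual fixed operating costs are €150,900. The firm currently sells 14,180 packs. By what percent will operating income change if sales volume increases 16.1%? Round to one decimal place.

+24.3%

Contribution at this volume is 14,180 × €31.66 = €448,938.80.
EBIT = €448,938.80 − €150,900 = €298,038.80.
So DOL = total CM / EBIT = €448,938.80 / €298,038.80 = 1.5063.
%ΔEBIT = DOL × %ΔSales = 1.5063 × +16.1% = +24.3%.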